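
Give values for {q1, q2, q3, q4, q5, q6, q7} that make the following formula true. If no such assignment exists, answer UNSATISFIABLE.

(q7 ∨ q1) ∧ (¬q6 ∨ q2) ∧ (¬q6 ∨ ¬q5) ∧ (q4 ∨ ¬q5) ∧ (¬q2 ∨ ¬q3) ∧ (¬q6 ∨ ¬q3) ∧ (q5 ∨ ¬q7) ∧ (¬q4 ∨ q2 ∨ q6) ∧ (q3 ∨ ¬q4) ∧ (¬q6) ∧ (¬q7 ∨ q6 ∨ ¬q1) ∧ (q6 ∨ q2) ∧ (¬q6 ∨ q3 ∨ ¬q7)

The clause (¬q6) is unit, so q6 = False.
The clause (q2) is unit, so q2 = True.
The clause (¬q3) is unit, so q3 = False.
The clause (¬q4) is unit, so q4 = False.
The clause (¬q5) is unit, so q5 = False.
The clause (¬q7) is unit, so q7 = False.
The clause (q1) is unit, so q1 = True.
Every clause now holds.

q1=True,  q2=True,  q3=False,  q4=False,  q5=False,  q6=False,  q7=False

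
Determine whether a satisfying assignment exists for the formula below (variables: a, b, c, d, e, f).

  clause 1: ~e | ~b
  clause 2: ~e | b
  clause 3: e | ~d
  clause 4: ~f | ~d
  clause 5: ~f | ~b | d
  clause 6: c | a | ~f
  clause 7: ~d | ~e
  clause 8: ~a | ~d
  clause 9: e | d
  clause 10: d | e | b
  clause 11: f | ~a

No, unsatisfiable

Suppose e = 0.
The clause (~d) is unit, so d = 0.
Now (d) is unsatisfied and unit — conflict.
That branch fails; take e = 1 instead.
The clause (~b) is unit, so b = 0.
Now (b) is unsatisfied and unit — conflict.
Neither e = 1 nor e = 0 works.
No assignment satisfies every clause.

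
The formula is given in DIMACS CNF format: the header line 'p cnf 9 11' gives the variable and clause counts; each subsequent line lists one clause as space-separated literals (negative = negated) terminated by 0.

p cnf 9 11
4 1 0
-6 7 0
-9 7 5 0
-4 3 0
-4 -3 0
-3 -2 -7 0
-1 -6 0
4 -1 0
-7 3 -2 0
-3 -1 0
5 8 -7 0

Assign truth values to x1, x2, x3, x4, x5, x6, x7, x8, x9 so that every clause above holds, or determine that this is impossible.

UNSATISFIABLE

Branch on x4: set x4 = True.
From the singleton clause (x3), x3 = True.
Now (¬x3) is unsatisfied and unit — conflict.
So x4 must be the other value — set x4 = False.
From the singleton clause (x1), x1 = True.
Now (¬x1) is unsatisfied and unit — conflict.
Neither x4 = True nor x4 = False works.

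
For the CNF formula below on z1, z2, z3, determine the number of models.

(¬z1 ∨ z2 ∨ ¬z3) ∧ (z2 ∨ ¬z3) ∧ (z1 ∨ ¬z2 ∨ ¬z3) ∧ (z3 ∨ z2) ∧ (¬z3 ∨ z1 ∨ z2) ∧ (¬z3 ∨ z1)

There are 2^3 = 8 truth assignments over (z1, z2, z3).
Split on z3. With z3 = True, the clauses containing z3 are satisfied and ¬z3 drops from the rest; 1 of the 2^2 = 4 assignments to the other variables satisfy what remains.
With z3 = False, by the same count on the reduced clause set, 2 assignments work.
(One model: z1=F, z2=T, z3=F.)
Total: 1 + 2 = 3.

3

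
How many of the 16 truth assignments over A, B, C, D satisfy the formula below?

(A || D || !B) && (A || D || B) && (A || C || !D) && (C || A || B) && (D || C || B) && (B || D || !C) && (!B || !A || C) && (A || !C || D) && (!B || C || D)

6

There are 2^4 = 16 truth assignments over (A, B, C, D).
Split on B. With B = true, the clauses containing B are satisfied and !B drops from the rest; 3 of the 2^3 = 8 assignments to the other variables satisfy what remains.
With B = false, by the same count on the reduced clause set, 3 assignments work.
Total: 3 + 3 = 6.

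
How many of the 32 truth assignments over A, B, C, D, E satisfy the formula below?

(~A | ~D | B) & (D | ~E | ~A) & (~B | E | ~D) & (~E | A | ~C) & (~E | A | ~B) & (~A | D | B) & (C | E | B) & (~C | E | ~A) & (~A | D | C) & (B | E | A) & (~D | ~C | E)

There are 2^5 = 32 truth assignments over (A, B, C, D, E).
Split on E. With E = 1, the clauses containing E are satisfied and ~E drops from the rest; 4 of the 2^4 = 16 assignments to the other variables satisfy what remains.
With E = 0, by the same count on the reduced clause set, 2 assignments work.
Total: 4 + 2 = 6.

6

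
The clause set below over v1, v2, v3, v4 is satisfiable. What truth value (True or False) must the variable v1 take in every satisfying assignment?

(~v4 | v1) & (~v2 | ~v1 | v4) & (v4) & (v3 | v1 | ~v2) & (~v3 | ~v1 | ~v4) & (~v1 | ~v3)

True

Suppose v1 = 0.
Unit clause (~v4) forces v4 = 0.
But (v4) is also a unit clause — contradiction.
So every satisfying assignment has v1 = True.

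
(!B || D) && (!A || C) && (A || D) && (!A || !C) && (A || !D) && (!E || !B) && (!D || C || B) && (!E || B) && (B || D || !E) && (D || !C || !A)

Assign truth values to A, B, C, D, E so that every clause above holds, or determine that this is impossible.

Branch on B: set B = false.
(!E) alone gives E = false.
Branch on A: set A = false.
(D) alone gives D = true.
Now (!D) is unsatisfied and unit — conflict.
Undo A and try A = true.
(C) alone gives C = true.
Now (!C) is unsatisfied and unit — conflict.
Both values of A lead to a conflict.
Undo B and try B = true.
(D) alone gives D = true.
(A) alone gives A = true.
(C) alone gives C = true.
Now (!C) is unsatisfied and unit — conflict.
Both values of B lead to a conflict.

UNSATISFIABLE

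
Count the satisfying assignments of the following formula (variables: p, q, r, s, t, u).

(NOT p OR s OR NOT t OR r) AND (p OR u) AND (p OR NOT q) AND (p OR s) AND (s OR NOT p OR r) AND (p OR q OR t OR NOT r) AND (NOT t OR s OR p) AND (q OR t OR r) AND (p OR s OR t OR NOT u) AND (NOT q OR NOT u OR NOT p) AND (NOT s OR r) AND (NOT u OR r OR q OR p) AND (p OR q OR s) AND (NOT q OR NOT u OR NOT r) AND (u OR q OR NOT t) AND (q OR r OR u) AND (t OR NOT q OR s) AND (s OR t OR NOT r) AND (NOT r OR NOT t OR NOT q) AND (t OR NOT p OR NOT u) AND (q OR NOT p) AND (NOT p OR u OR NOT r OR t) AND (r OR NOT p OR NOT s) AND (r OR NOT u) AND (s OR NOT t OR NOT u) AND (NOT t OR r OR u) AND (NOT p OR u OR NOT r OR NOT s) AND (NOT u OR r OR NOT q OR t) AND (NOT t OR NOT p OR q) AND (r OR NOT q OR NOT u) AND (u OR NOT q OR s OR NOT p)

1

There are 2^6 = 64 truth assignments over (p, q, r, s, t, u).
Split on p. With p = true, the clauses containing p are satisfied and NOT p drops from the rest; 0 of the 2^5 = 32 assignments to the other variables satisfy what remains.
With p = false, by the same count on the reduced clause set, 1 assignment works.
(One model: p=F, q=F, r=T, s=T, t=T, u=T.)
Total: 0 + 1 = 1.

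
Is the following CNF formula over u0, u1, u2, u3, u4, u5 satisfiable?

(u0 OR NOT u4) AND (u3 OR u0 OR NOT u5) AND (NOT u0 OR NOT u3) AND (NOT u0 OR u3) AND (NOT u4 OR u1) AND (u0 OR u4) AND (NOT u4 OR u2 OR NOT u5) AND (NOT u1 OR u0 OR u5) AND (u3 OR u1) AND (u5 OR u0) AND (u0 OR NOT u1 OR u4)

No

Case u0 = true:
(NOT u3) alone gives u3 = false.
That conflicts with the unit clause (u3).
That branch fails; take u0 = false instead.
(NOT u4) alone gives u4 = false.
That conflicts with the unit clause (u4).
Either choice for u0 ends in contradiction.
No assignment satisfies every clause.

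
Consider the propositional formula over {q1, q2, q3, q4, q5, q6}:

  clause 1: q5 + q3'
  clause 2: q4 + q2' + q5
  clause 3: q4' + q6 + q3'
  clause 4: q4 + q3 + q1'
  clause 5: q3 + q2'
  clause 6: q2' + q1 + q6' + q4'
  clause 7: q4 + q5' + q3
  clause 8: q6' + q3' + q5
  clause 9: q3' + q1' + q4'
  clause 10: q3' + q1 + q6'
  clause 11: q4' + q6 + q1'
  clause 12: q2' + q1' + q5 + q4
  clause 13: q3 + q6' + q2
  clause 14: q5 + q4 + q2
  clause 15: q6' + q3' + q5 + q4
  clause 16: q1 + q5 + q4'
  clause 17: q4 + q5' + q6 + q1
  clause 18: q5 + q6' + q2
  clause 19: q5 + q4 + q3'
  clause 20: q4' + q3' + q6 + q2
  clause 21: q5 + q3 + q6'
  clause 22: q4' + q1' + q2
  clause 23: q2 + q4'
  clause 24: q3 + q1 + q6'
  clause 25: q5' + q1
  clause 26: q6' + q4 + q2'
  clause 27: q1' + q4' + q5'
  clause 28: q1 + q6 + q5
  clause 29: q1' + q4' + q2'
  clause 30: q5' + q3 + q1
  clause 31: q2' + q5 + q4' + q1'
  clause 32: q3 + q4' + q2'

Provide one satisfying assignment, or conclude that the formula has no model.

q1: 1, q2: 1, q3: 1, q4: 0, q5: 1, q6: 0

Branch on q5: set q5 = 1.
From the singleton clause (q1), q1 = 1.
From the singleton clause (q4'), q4 = 0.
From the singleton clause (q3), q3 = 1.
Branch on q6: set q6 = 0.
No clause remains; q2 is free.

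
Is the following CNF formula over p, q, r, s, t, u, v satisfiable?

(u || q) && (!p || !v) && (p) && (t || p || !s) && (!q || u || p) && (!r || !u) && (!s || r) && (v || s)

Yes, satisfiable

From the singleton clause (p), p = true.
From the singleton clause (!v), v = false.
From the singleton clause (s), s = true.
From the singleton clause (r), r = true.
From the singleton clause (!u), u = false.
From the singleton clause (q), q = true.
All clauses hold; t can take either value.
A satisfying assignment: p: true, q: true, r: true, s: true, t: false, u: false, v: false.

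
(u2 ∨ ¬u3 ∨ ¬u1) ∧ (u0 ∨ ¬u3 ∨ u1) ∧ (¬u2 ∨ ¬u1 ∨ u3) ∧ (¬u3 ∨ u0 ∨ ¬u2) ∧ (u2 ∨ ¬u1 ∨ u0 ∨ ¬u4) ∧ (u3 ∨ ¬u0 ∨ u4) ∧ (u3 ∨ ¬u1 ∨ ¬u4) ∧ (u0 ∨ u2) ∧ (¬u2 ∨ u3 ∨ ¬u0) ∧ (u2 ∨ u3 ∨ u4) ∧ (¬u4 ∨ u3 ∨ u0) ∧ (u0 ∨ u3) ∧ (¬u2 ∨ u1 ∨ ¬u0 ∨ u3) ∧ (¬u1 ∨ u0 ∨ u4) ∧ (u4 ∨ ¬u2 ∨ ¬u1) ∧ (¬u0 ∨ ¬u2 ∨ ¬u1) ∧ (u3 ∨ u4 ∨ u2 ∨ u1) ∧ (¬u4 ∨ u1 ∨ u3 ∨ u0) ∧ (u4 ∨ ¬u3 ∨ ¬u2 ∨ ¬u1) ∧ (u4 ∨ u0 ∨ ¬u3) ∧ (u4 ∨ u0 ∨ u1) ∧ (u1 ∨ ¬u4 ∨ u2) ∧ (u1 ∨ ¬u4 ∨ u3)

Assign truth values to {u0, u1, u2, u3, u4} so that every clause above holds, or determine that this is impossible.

Branch on u0: set u0 = True.
Branch on u3: set u3 = True.
Branch on u2: set u2 = True.
The clause (¬u1) is unit, so u1 = False.
No clause remains; u4 is free.

u0 ↦ True; u1 ↦ False; u2 ↦ True; u3 ↦ True; u4 ↦ False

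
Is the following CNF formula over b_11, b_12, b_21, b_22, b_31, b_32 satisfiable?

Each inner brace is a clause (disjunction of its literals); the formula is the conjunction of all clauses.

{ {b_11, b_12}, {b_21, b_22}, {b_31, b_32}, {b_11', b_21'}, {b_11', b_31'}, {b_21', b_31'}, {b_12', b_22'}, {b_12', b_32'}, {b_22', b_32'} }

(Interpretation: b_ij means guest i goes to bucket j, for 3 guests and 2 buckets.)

Unsatisfiable

Case b_11 = 1:
(b_21') alone gives b_21 = 0.
(b_22) alone gives b_22 = 1.
(b_31') alone gives b_31 = 0.
(b_32) alone gives b_32 = 1.
That conflicts with the unit clause (b_32').
Undo b_11 and try b_11 = 0.
(b_12) alone gives b_12 = 1.
(b_22') alone gives b_22 = 0.
(b_21) alone gives b_21 = 1.
(b_31') alone gives b_31 = 0.
(b_32) alone gives b_32 = 1.
That conflicts with the unit clause (b_32').
Either choice for b_11 ends in contradiction.
No assignment satisfies every clause.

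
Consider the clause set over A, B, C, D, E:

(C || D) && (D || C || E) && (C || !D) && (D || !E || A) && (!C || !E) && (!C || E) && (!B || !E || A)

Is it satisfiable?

No

Branch on C: set C = true.
The clause (!E) is unit, so E = false.
Now (E) is unsatisfied and unit — conflict.
That branch fails; take C = false instead.
The clause (D) is unit, so D = true.
Now (!D) is unsatisfied and unit — conflict.
Both values of C lead to a conflict.
No assignment satisfies every clause.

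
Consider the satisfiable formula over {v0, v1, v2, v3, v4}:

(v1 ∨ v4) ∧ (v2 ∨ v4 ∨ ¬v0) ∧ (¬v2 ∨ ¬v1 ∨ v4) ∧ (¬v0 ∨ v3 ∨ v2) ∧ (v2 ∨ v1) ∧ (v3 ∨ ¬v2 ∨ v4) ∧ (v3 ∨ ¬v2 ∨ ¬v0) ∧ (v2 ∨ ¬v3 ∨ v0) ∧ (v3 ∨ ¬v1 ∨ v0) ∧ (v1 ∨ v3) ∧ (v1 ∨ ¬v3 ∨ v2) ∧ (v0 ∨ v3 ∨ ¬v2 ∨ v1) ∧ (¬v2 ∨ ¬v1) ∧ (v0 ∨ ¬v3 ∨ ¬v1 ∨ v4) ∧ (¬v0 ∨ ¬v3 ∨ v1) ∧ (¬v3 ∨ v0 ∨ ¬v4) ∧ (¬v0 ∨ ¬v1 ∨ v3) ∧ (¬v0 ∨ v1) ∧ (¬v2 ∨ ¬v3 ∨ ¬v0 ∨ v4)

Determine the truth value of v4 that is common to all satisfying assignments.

Suppose v4 = False.
The clause (v1) is unit, so v1 = True.
The clause (¬v2) is unit, so v2 = False.
The clause (¬v0) is unit, so v0 = False.
The clause (¬v3) is unit, so v3 = False.
Now (v3) is unsatisfied and unit — conflict.
So every satisfying assignment has v4 = True.

True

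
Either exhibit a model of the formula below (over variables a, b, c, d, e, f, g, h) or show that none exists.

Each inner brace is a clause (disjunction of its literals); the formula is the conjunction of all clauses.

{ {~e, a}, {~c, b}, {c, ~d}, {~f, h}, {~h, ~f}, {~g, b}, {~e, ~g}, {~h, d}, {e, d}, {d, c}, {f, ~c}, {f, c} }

Case e = 0:
Unit clause (d) forces d = 1.
Unit clause (c) forces c = 1.
Unit clause (b) forces b = 1.
Unit clause (f) forces f = 1.
Unit clause (h) forces h = 1.
Now (~h) is unsatisfied and unit — conflict.
So e must be the other value — set e = 1.
Unit clause (a) forces a = 1.
Unit clause (~g) forces g = 0.
Case c = 0:
Unit clause (~d) forces d = 0.
Now (d) is unsatisfied and unit — conflict.
So c must be the other value — set c = 1.
Unit clause (b) forces b = 1.
Unit clause (f) forces f = 1.
Unit clause (h) forces h = 1.
Now (~h) is unsatisfied and unit — conflict.
Neither c = 1 nor c = 0 works.
Neither e = 1 nor e = 0 works.

UNSATISFIABLE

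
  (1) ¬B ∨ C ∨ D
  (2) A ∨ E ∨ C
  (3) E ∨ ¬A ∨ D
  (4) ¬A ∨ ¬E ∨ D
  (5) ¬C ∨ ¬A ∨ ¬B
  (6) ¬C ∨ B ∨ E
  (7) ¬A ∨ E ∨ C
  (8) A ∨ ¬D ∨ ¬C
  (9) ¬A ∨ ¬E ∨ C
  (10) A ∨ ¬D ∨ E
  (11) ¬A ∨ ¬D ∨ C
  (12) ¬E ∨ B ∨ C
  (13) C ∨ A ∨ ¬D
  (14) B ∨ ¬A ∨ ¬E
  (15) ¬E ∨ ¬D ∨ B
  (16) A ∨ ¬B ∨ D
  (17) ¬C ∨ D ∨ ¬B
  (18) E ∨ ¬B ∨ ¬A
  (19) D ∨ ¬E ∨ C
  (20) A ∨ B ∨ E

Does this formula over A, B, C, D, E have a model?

Try B = False.
Try C = True.
(E) alone gives E = True.
(¬A) alone gives A = False.
(¬D) alone gives D = False.
This assignment satisfies each clause.
A satisfying assignment: A ↦ False, B ↦ False, C ↦ True, D ↦ False, E ↦ True.

Yes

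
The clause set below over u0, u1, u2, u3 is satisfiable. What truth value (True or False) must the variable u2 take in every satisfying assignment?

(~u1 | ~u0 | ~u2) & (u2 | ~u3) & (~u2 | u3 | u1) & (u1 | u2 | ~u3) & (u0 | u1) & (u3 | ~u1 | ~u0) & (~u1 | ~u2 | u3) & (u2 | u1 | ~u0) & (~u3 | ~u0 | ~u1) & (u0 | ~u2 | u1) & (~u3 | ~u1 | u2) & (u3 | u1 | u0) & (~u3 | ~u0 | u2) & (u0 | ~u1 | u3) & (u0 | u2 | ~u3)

True

Suppose u2 = 0.
From the singleton clause (~u3), u3 = 0.
Suppose u0 = 1.
From the singleton clause (~u1), u1 = 0.
Now (u1) is unsatisfied and unit — conflict.
Backtrack on u0: now try u0 = 0.
From the singleton clause (u1), u1 = 1.
Now (~u1) is unsatisfied and unit — conflict.
Both values of u0 lead to a conflict.
So every satisfying assignment has u2 = True.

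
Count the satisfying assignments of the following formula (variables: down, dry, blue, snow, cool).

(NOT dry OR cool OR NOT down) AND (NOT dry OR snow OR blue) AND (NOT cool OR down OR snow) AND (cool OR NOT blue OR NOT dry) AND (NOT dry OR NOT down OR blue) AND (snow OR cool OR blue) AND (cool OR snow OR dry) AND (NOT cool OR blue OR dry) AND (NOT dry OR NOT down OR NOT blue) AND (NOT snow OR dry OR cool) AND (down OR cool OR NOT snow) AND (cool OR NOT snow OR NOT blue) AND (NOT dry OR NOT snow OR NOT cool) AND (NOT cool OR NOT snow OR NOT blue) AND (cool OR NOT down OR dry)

There are 2^5 = 32 truth assignments over (down, dry, blue, snow, cool).
Split on dry. With dry = true, the clauses containing dry are satisfied and NOT dry drops from the rest; 0 of the 2^4 = 16 assignments to the other variables satisfy what remains.
With dry = false, by the same count on the reduced clause set, 1 assignment works.
(One model: down=T, dry=F, blue=T, snow=F, cool=T.)
Total: 0 + 1 = 1.

1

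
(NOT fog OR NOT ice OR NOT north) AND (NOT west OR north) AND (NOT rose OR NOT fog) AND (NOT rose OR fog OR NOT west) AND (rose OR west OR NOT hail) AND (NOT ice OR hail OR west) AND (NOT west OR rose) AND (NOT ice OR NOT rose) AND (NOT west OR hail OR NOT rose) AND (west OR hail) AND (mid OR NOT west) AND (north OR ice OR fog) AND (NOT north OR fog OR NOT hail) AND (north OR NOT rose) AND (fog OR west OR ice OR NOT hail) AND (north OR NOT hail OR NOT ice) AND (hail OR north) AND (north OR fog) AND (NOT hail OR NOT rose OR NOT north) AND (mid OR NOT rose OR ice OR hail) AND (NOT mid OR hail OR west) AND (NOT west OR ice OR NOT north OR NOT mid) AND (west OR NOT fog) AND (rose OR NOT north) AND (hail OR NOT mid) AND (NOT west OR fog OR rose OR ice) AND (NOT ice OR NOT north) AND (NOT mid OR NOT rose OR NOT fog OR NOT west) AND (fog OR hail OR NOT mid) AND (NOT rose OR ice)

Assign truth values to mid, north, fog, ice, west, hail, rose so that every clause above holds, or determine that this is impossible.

Suppose west = false.
From the singleton clause (hail), hail = true.
From the singleton clause (rose), rose = true.
From the singleton clause (NOT fog), fog = false.
From the singleton clause (NOT ice), ice = false.
Now (ice) is unsatisfied and unit — conflict.
So west must be the other value — set west = true.
From the singleton clause (north), north = true.
From the singleton clause (rose), rose = true.
From the singleton clause (NOT fog), fog = false.
Now (fog) is unsatisfied and unit — conflict.
Both values of west lead to a conflict.

UNSATISFIABLE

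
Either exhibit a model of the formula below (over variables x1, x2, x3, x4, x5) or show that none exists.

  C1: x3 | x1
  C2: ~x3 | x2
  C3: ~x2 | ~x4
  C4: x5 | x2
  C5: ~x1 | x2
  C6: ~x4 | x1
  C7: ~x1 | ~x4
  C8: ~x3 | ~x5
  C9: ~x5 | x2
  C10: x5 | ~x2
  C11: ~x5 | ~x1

UNSATISFIABLE

Case x3 = 1:
Unit clause (x2) forces x2 = 1.
Unit clause (~x4) forces x4 = 0.
Unit clause (~x5) forces x5 = 0.
But (x5) is also a unit clause — contradiction.
So x3 must be the other value — set x3 = 0.
Unit clause (x1) forces x1 = 1.
Unit clause (x2) forces x2 = 1.
Unit clause (~x4) forces x4 = 0.
Unit clause (x5) forces x5 = 1.
But (~x5) is also a unit clause — contradiction.
Neither x3 = 1 nor x3 = 0 works.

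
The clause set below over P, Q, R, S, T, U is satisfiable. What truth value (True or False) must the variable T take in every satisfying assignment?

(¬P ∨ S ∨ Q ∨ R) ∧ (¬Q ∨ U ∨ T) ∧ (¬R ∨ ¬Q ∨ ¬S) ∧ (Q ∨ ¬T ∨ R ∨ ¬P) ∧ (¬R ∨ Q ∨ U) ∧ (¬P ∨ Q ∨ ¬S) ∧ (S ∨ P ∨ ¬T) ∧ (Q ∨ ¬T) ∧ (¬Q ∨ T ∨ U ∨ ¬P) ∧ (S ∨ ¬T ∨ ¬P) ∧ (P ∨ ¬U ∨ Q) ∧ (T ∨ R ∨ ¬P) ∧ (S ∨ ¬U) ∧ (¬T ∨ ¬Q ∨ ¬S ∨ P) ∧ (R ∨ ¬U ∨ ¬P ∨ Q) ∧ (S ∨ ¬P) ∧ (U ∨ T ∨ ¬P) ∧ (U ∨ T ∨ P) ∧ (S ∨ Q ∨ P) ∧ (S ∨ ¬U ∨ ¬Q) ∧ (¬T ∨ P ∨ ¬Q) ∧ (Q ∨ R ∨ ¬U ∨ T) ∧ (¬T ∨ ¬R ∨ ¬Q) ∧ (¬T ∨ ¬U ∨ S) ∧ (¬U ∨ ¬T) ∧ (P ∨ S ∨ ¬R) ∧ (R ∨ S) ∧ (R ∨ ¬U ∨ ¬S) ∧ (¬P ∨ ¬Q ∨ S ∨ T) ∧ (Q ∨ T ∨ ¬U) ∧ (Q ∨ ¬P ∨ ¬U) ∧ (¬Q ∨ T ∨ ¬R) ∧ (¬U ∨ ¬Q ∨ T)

True

Suppose T = False.
Branch on Q: set Q = False.
Unit clause (¬U) forces U = False.
Unit clause (¬R) forces R = False.
Unit clause (¬P) forces P = False.
Now (P) is unsatisfied and unit — conflict.
That branch fails; take Q = True instead.
Unit clause (U) forces U = True.
Now (¬U) is unsatisfied and unit — conflict.
Neither Q = True nor Q = False works.
So every satisfying assignment has T = True.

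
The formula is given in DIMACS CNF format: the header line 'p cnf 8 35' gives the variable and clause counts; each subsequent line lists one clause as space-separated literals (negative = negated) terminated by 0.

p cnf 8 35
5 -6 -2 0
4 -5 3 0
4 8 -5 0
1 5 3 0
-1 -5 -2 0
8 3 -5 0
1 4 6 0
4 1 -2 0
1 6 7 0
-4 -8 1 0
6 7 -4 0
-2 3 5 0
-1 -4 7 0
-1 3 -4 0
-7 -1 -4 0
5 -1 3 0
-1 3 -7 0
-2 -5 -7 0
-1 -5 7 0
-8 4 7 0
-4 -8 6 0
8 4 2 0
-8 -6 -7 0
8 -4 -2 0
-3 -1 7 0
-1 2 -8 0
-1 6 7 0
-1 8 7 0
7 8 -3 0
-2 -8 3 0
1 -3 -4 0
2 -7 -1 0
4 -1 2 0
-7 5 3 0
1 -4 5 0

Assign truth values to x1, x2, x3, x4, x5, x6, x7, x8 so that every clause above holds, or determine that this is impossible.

Branch on x5: set x5 = False.
Branch on x6: set x6 = False.
Branch on x1: set x1 = True.
The clause (x3) is unit, so x3 = True.
The clause (x7) is unit, so x7 = True.
The clause (¬x4) is unit, so x4 = False.
The clause (x2) is unit, so x2 = True.
No clause remains; x8 is free.

x1: True,  x2: True,  x3: True,  x4: False,  x5: False,  x6: False,  x7: True,  x8: True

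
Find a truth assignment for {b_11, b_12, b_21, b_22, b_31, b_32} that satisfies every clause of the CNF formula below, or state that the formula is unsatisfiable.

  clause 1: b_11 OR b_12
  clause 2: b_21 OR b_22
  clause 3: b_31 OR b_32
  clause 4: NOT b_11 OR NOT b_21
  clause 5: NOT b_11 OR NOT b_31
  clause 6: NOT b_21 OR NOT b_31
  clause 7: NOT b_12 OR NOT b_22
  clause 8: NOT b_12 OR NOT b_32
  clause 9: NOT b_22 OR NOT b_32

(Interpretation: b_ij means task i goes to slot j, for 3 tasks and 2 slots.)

UNSATISFIABLE

Case b_11 = true:
From the singleton clause (NOT b_21), b_21 = false.
From the singleton clause (b_22), b_22 = true.
From the singleton clause (NOT b_31), b_31 = false.
From the singleton clause (b_32), b_32 = true.
That conflicts with the unit clause (NOT b_32).
That branch fails; take b_11 = false instead.
From the singleton clause (b_12), b_12 = true.
From the singleton clause (NOT b_22), b_22 = false.
From the singleton clause (b_21), b_21 = true.
From the singleton clause (NOT b_31), b_31 = false.
From the singleton clause (b_32), b_32 = true.
That conflicts with the unit clause (NOT b_32).
Either choice for b_11 ends in contradiction.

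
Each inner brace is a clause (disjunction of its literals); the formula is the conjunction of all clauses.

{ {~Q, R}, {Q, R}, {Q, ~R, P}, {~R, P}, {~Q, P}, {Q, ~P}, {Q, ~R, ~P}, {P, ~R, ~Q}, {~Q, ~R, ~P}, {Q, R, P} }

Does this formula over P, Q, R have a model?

No, unsatisfiable

Branch on Q: set Q = 0.
Unit clause (R) forces R = 1.
Unit clause (P) forces P = 1.
That conflicts with the unit clause (~P).
So Q must be the other value — set Q = 1.
Unit clause (R) forces R = 1.
Unit clause (P) forces P = 1.
That conflicts with the unit clause (~P).
Both values of Q lead to a conflict.
No assignment satisfies every clause.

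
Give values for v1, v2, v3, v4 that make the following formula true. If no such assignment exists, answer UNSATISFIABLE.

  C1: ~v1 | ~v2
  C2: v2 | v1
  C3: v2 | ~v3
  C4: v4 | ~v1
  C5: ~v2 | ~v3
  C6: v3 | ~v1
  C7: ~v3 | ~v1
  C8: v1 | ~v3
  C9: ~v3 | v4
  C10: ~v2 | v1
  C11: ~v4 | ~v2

UNSATISFIABLE

Try v1 = 0.
Unit clause (v2) forces v2 = 1.
But (~v2) is also a unit clause — contradiction.
Backtrack on v1: now try v1 = 1.
Unit clause (~v2) forces v2 = 0.
Unit clause (~v3) forces v3 = 0.
But (v3) is also a unit clause — contradiction.
Either choice for v1 ends in contradiction.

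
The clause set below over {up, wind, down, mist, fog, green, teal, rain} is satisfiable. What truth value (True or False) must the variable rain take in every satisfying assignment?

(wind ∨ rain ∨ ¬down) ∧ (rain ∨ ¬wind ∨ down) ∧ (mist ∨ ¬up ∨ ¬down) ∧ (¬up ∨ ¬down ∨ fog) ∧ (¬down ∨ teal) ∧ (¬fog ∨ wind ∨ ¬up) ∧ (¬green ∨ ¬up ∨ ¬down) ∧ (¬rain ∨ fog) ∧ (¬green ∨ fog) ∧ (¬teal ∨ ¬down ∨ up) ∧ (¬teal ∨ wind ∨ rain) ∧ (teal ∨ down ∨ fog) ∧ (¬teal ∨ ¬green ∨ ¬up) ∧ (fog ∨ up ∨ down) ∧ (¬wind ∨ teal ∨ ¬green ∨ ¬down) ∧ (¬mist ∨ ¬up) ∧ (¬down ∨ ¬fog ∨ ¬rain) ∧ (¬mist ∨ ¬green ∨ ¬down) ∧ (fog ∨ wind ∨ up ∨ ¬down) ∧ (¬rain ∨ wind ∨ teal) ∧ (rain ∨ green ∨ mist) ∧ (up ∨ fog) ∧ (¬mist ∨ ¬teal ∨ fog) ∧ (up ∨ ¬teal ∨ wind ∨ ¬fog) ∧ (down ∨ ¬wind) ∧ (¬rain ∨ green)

False

Suppose rain = True.
From the singleton clause (fog), fog = True.
From the singleton clause (¬down), down = False.
From the singleton clause (¬wind), wind = False.
From the singleton clause (¬up), up = False.
From the singleton clause (teal), teal = True.
Now (¬teal) is unsatisfied and unit — conflict.
So every satisfying assignment has rain = False.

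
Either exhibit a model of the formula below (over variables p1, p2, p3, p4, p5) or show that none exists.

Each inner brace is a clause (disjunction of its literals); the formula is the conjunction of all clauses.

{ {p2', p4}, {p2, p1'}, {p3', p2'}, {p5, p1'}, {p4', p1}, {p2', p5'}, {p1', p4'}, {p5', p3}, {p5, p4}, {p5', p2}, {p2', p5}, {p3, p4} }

UNSATISFIABLE

Try p2 = 0.
The clause (p1') is unit, so p1 = 0.
The clause (p4') is unit, so p4 = 0.
The clause (p5) is unit, so p5 = 1.
But (p5') is also a unit clause — contradiction.
Backtrack on p2: now try p2 = 1.
The clause (p4) is unit, so p4 = 1.
The clause (p3') is unit, so p3 = 0.
The clause (p1) is unit, so p1 = 1.
But (p1') is also a unit clause — contradiction.
Both values of p2 lead to a conflict.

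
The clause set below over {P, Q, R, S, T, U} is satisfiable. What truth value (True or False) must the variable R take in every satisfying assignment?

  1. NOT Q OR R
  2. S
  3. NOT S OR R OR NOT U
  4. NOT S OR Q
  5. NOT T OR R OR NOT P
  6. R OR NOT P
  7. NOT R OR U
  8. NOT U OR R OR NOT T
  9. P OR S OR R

Suppose R = false.
From the singleton clause (NOT Q), Q = false.
From the singleton clause (S), S = true.
Now (NOT S) is unsatisfied and unit — conflict.
So every satisfying assignment has R = True.

True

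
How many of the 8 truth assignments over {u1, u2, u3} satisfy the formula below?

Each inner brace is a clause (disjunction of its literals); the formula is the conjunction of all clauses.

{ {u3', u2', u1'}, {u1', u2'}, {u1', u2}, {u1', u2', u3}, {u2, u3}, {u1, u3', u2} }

2

There are 2^3 = 8 truth assignments over (u1, u2, u3).
Split on u1. With u1 = 1, the clauses containing u1 are satisfied and u1' drops from the rest; 0 of the 2^2 = 4 assignments to the other variables satisfy what remains.
With u1 = 0, by the same count on the reduced clause set, 2 assignments work.
Total: 0 + 2 = 2.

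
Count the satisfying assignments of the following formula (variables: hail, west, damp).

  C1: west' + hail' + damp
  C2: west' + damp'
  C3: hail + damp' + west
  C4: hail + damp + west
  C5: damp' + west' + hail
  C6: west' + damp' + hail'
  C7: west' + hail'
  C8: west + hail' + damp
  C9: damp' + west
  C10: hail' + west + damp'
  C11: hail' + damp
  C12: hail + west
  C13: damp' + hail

1

There are 2^3 = 8 truth assignments over (hail, west, damp).
Check each against the 13 clauses (columns in the order hail, west, damp):
  F F F  ✗ fails (hail + damp + west)
  F F T  ✗ fails (hail + damp' + west)
  F T F  ✓ satisfies all
  F T T  ✗ fails (west' + damp')
  T F F  ✗ fails (west + hail' + damp)
  T F T  ✗ fails (damp' + west)
  T T F  ✗ fails (west' + hail' + damp)
  T T T  ✗ fails (west' + damp')
1 of the 8 rows is a model.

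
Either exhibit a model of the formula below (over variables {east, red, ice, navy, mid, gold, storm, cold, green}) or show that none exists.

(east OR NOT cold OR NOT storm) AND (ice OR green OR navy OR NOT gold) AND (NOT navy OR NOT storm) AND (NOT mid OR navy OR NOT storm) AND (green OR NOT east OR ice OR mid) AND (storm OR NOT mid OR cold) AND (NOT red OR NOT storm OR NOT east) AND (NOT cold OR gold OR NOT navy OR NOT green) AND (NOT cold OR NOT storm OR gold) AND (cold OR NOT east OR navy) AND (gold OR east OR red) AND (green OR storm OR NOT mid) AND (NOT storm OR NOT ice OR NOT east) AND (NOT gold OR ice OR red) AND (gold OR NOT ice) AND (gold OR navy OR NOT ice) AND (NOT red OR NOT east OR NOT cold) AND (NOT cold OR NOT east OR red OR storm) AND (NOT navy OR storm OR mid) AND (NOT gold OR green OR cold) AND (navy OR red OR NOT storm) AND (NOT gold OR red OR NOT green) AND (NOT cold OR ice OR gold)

Branch on navy: set navy = true.
The clause (NOT storm) is unit, so storm = false.
The clause (mid) is unit, so mid = true.
The clause (cold) is unit, so cold = true.
The clause (green) is unit, so green = true.
The clause (gold) is unit, so gold = true.
The clause (red) is unit, so red = true.
The clause (NOT east) is unit, so east = false.
All clauses hold; ice can take either value.

east: false,  red: true,  ice: false,  navy: true,  mid: true,  gold: true,  storm: false,  cold: true,  green: true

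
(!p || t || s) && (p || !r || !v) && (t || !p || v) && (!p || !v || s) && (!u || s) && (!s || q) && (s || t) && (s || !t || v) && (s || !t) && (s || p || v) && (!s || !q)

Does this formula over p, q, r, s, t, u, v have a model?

Try u = false.
Try s = false.
From the singleton clause (t), t = true.
But (!t) is also a unit clause — contradiction.
That branch fails; take s = true instead.
From the singleton clause (q), q = true.
But (!q) is also a unit clause — contradiction.
Both values of s lead to a conflict.
That branch fails; take u = true instead.
From the singleton clause (s), s = true.
From the singleton clause (q), q = true.
But (!q) is also a unit clause — contradiction.
Both values of u lead to a conflict.
No assignment satisfies every clause.

Unsatisfiable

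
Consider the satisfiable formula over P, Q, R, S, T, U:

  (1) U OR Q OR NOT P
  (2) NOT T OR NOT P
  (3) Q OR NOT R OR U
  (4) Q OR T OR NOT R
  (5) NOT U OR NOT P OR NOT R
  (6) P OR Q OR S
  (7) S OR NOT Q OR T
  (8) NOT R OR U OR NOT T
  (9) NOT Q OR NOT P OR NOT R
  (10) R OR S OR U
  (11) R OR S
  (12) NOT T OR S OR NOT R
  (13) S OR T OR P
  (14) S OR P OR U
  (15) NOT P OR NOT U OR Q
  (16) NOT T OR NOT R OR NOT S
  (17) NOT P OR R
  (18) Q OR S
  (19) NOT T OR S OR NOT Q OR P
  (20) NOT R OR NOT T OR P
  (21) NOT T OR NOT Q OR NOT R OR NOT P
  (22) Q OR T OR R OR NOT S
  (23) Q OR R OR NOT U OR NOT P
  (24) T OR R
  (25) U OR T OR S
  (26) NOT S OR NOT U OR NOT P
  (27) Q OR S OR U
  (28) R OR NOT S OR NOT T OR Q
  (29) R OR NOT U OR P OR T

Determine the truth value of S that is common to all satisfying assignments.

True

Suppose S = false.
The clause (R) is unit, so R = true.
The clause (NOT T) is unit, so T = false.
The clause (Q) is unit, so Q = true.
That conflicts with the unit clause (NOT Q).
So every satisfying assignment has S = True.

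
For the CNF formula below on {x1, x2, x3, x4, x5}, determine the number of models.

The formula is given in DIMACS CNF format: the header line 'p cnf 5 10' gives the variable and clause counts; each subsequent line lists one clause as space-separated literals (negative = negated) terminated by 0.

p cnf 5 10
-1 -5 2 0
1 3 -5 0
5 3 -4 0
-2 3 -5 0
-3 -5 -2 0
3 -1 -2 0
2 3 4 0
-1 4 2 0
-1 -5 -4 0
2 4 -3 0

There are 2^5 = 32 truth assignments over (x1, x2, x3, x4, x5).
Split on x1. With x1 = True, the clauses containing x1 are satisfied and ¬x1 drops from the rest; 3 of the 2^4 = 16 assignments to the other variables satisfy what remains.
With x1 = False, by the same count on the reduced clause set, 5 assignments work.
Total: 3 + 5 = 8.

8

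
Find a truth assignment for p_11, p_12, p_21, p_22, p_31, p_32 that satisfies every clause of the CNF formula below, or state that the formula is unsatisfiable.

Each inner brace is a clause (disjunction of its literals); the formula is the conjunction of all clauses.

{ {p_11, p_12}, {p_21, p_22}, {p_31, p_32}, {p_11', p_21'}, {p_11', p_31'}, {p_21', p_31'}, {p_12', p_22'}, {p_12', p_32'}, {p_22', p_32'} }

UNSATISFIABLE

Suppose p_11 = 1.
(p_21') alone gives p_21 = 0.
(p_22) alone gives p_22 = 1.
(p_31') alone gives p_31 = 0.
(p_32) alone gives p_32 = 1.
But (p_32') is also a unit clause — contradiction.
Undo p_11 and try p_11 = 0.
(p_12) alone gives p_12 = 1.
(p_22') alone gives p_22 = 0.
(p_21) alone gives p_21 = 1.
(p_31') alone gives p_31 = 0.
(p_32) alone gives p_32 = 1.
But (p_32') is also a unit clause — contradiction.
Both values of p_11 lead to a conflict.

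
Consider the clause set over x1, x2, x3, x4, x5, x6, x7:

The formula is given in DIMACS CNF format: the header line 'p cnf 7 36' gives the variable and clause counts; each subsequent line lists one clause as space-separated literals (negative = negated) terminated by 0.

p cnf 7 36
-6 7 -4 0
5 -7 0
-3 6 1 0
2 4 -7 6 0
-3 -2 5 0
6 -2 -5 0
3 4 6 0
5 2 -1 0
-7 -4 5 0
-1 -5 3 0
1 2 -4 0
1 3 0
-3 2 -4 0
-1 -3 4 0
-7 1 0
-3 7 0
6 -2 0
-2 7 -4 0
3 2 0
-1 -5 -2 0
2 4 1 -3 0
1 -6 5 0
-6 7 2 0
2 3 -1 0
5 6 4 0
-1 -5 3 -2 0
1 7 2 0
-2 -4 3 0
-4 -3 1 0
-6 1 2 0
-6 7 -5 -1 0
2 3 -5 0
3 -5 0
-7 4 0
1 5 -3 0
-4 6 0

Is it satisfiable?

Suppose x5 = False.
(¬x7) alone gives x7 = False.
(¬x3) alone gives x3 = False.
(x1) alone gives x1 = True.
(x2) alone gives x2 = True.
(x6) alone gives x6 = True.
(¬x4) alone gives x4 = False.
All clauses are satisfied.
A satisfying assignment: x1 ↦ True,  x2 ↦ True,  x3 ↦ False,  x4 ↦ False,  x5 ↦ False,  x6 ↦ True,  x7 ↦ False.

Yes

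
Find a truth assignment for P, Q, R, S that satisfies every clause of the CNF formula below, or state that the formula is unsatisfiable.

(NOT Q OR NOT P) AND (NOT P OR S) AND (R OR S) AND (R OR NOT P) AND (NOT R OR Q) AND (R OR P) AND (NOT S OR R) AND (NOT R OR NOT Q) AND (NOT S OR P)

UNSATISFIABLE

Try Q = false.
From the singleton clause (NOT R), R = false.
From the singleton clause (S), S = true.
But (NOT S) is also a unit clause — contradiction.
That branch fails; take Q = true instead.
From the singleton clause (NOT P), P = false.
From the singleton clause (R), R = true.
But (NOT R) is also a unit clause — contradiction.
Neither Q = true nor Q = false works.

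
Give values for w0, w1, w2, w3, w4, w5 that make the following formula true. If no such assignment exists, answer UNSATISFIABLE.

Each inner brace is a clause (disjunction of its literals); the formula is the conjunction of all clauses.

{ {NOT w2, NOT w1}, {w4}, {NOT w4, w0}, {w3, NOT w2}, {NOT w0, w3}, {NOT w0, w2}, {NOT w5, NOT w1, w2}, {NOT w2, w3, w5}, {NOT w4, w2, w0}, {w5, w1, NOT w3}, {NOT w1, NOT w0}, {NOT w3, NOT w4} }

From the singleton clause (w4), w4 = true.
From the singleton clause (w0), w0 = true.
From the singleton clause (w3), w3 = true.
But (NOT w3) is also a unit clause — contradiction.

UNSATISFIABLE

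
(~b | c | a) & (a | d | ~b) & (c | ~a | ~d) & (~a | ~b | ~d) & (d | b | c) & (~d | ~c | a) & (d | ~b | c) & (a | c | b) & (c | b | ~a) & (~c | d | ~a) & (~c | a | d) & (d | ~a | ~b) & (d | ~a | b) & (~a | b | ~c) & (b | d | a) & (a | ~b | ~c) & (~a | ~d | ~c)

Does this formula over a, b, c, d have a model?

Try b = 0.
Try d = 1.
Try c = 1.
Unit clause (a) forces a = 1.
Now (~a) is unsatisfied and unit — conflict.
Undo c and try c = 0.
Unit clause (~a) forces a = 0.
Now (a) is unsatisfied and unit — conflict.
Both values of c lead to a conflict.
Undo d and try d = 0.
Unit clause (c) forces c = 1.
Unit clause (~a) forces a = 0.
Now (a) is unsatisfied and unit — conflict.
Both values of d lead to a conflict.
Undo b and try b = 1.
Try c = 1.
Unit clause (a) forces a = 1.
Unit clause (~d) forces d = 0.
Now (d) is unsatisfied and unit — conflict.
Undo c and try c = 0.
Unit clause (a) forces a = 1.
Unit clause (~d) forces d = 0.
Now (d) is unsatisfied and unit — conflict.
Both values of c lead to a conflict.
Both values of b lead to a conflict.
No assignment satisfies every clause.

Unsatisfiable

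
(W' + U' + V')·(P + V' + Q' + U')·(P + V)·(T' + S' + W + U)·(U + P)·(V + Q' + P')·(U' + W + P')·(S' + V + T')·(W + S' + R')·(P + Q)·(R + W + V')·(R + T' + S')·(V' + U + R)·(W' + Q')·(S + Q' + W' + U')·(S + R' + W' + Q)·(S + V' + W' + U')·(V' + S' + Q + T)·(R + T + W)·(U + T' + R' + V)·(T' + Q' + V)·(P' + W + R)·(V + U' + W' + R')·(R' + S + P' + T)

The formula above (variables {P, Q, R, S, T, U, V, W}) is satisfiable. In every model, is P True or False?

Suppose P = 0.
Unit clause (V) forces V = 1.
Unit clause (U) forces U = 1.
Unit clause (W') forces W = 0.
Unit clause (Q') forces Q = 0.
Now (Q) is unsatisfied and unit — conflict.
So every satisfying assignment has P = True.

True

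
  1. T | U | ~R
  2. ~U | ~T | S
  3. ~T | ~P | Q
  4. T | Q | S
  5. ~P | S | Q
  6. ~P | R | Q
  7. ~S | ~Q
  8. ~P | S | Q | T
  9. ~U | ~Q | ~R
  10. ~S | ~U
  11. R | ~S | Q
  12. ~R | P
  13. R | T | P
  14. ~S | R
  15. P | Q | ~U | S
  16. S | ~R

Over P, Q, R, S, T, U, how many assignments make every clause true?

There are 2^6 = 64 truth assignments over (P, Q, R, S, T, U).
Split on S. With S = 1, the clauses containing S are satisfied and ~S drops from the rest; 0 of the 2^5 = 32 assignments to the other variables satisfy what remains.
With S = 0, by the same count on the reduced clause set, 5 assignments work.
Total: 0 + 5 = 5.

5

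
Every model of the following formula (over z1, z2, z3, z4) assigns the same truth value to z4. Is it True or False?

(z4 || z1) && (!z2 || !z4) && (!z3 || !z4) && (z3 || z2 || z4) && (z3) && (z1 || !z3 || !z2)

False

Suppose z4 = true.
(!z2) alone gives z2 = false.
(!z3) alone gives z3 = false.
Now (z3) is unsatisfied and unit — conflict.
So every satisfying assignment has z4 = False.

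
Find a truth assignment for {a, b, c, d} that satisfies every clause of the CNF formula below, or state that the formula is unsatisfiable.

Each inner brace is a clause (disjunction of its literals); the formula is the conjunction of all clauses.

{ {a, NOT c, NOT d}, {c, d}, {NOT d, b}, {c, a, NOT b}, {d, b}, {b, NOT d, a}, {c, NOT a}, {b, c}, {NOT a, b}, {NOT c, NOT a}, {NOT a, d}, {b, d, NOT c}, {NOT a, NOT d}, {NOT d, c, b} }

Try c = true.
From the singleton clause (NOT a), a = false.
From the singleton clause (NOT d), d = false.
From the singleton clause (b), b = true.
This assignment satisfies each clause.

a: false; b: true; c: true; d: false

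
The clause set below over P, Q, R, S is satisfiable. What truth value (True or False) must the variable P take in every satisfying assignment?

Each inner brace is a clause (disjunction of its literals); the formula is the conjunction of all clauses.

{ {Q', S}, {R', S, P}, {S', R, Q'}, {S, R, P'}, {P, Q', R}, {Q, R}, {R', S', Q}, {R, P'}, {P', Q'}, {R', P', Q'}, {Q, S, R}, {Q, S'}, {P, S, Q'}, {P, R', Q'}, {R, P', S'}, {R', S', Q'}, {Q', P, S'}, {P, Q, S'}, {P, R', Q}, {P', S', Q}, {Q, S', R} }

Suppose P = 0.
Suppose Q = 0.
(R) alone gives R = 1.
That conflicts with the unit clause (R').
Undo Q and try Q = 1.
(S) alone gives S = 1.
That conflicts with the unit clause (S').
Neither Q = 1 nor Q = 0 works.
So every satisfying assignment has P = True.

True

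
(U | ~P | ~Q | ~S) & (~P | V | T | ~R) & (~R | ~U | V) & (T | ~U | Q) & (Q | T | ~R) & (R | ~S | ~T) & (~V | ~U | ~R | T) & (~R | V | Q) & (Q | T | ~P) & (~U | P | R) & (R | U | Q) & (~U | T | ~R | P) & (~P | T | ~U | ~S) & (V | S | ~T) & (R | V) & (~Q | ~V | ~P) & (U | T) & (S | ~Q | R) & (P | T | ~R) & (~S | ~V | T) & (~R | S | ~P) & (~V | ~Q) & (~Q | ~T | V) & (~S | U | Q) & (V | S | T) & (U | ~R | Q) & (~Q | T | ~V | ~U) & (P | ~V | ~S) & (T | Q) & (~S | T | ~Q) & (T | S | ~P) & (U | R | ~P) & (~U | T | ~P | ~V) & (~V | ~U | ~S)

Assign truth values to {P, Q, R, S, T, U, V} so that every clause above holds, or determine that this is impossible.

Case R = 0:
(V) alone gives V = 1.
(~Q) alone gives Q = 0.
(U) alone gives U = 1.
(T) alone gives T = 1.
(~S) alone gives S = 0.
(P) alone gives P = 1.
This assignment satisfies each clause.

P ↦ 1, Q ↦ 0, R ↦ 0, S ↦ 0, T ↦ 1, U ↦ 1, V ↦ 1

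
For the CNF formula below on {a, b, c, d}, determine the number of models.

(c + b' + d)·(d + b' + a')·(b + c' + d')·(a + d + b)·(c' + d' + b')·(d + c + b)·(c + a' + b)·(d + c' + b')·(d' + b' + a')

There are 2^4 = 16 truth assignments over (a, b, c, d).
Split on d. With d = 1, the clauses containing d are satisfied and d' drops from the rest; 2 of the 2^3 = 8 assignments to the other variables satisfy what remains.
With d = 0, by the same count on the reduced clause set, 1 assignment works.
(One model: a=F, b=F, c=F, d=T.)
Total: 2 + 1 = 3.

3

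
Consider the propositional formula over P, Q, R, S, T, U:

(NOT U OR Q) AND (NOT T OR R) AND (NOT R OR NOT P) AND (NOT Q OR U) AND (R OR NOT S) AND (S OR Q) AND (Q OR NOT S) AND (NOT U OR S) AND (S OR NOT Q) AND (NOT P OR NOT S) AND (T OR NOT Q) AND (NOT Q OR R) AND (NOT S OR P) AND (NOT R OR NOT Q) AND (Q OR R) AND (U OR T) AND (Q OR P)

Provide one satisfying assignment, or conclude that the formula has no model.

UNSATISFIABLE

Case U = false:
(NOT Q) alone gives Q = false.
(S) alone gives S = true.
But (NOT S) is also a unit clause — contradiction.
Backtrack on U: now try U = true.
(Q) alone gives Q = true.
(S) alone gives S = true.
(R) alone gives R = true.
But (NOT R) is also a unit clause — contradiction.
Neither U = true nor U = false works.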